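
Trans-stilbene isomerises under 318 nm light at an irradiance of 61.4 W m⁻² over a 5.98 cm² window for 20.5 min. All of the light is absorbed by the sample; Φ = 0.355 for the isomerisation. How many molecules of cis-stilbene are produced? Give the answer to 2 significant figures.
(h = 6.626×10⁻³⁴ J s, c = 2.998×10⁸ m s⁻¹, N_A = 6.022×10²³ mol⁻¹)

2.6×10¹⁹ molecules

Photon energy at 318 nm: hc/λ = (6.626×10⁻³⁴)(2.998×10⁸)/(318×10⁻⁹) = 6.247×10⁻¹⁹ J.
Energy delivered: (61.4 W m⁻²)(5.98×10⁻⁴ m²)(1230 s) = 45.16 J.
Photons incident: 45.16 / 6.247×10⁻¹⁹ = 7.229×10¹⁹, i.e. 7.229×10¹⁹/6.022×10²³ = 1.200×10⁻⁴ mol.
Product: Φ × n_abs = 0.355 × 1.200×10⁻⁴ = 4.260×10⁻⁵ mol.
As a count: 4.260×10⁻⁵ × 6.022×10²³ = 2.6×10¹⁹.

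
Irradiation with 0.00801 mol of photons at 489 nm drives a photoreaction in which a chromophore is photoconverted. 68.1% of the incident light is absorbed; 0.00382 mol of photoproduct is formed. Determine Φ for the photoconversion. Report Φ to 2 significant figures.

Photons absorbed: 0.681 × 0.00801 = 0.005455 mol.
Φ = 0.00382 mol / 0.005455 mol photons = 0.70.

Φ = 0.70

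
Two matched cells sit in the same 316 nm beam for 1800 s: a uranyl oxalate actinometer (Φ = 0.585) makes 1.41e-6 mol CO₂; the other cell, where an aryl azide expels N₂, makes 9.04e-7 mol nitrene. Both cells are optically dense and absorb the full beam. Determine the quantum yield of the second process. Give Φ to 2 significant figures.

Φ = 0.38

Photons absorbed by the actinometer: 1.41e-6 / 0.585 = 2.410e-6 mol.
Φ(unknown) = 9.04e-7 / 2.410e-6 = 0.38.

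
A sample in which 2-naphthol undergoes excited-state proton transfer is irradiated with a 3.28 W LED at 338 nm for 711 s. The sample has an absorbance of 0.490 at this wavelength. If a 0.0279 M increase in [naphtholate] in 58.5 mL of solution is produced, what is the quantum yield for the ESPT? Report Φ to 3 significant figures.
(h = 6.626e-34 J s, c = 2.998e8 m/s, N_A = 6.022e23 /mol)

Φ = 0.366

Product: (0.0279 M)(0.0585 L) = 0.001632 mol.
Photon energy at 338 nm: hc/λ = (6.626e-34)(2.998e8)/(338e-9) = 5.877e-19 J.
Energy delivered: (3.28 W)(711 s) = 2332 J.
Photons incident: 2332 / 5.877e-19 = 3.968e21, i.e. 3.968e21/6.022e23 = 0.006589 mol.
Fraction absorbed: 1 − 10^(−0.490) = 0.6764.
Photons absorbed: 0.6764 × 0.006589 = 0.004457 mol.
Φ = 0.001632 mol / 0.004457 mol photons = 0.366.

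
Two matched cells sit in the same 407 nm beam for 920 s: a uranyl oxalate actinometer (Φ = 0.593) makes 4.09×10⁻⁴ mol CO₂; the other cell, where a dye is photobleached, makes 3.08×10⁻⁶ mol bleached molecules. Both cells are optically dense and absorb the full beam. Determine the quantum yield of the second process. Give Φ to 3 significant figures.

Φ = 0.00447

Photons absorbed by the actinometer: 4.09×10⁻⁴ / 0.593 = 6.897×10⁻⁴ mol.
Φ(unknown) = 3.08×10⁻⁶ / 6.897×10⁻⁴ = 0.00447.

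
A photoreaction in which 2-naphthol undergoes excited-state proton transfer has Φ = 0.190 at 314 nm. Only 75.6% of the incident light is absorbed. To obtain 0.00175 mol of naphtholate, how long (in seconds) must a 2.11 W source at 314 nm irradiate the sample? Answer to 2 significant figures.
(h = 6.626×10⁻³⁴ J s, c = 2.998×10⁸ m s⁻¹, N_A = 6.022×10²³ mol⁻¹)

t ≈ 2200 s

Photons that must be absorbed: 0.00175 / 0.190 = 0.009211 mol.
Incident photons needed: 0.009211 / 0.756 = 0.01218 mol.
Photon energy: hc/λ = 6.326×10⁻¹⁹ J; per mole, 3.810×10⁵ J mol⁻¹.
Energy required: 0.01218 × 3.810×10⁵ = 4641 J.
Time: 4641 J / 2.11 W = 2200 s.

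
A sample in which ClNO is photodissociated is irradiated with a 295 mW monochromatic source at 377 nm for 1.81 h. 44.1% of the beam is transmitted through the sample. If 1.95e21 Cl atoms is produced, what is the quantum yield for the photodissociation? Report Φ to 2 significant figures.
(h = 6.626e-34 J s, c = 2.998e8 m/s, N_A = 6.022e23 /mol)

Product: 1.95e21 / 6.022e23 = 0.003238 mol.
Photon energy at 377 nm: hc/λ = (6.626e-34)(2.998e8)/(377e-9) = 5.269e-19 J.
Energy delivered: (295 mW)(6516 s) = 1922 J.
Photons incident: 1922 / 5.269e-19 = 3.648e21, i.e. 3.648e21/6.022e23 = 0.006058 mol.
Fraction absorbed: 1 − 44.1/100 = 0.5590.
Photons absorbed: 0.5590 × 0.006058 = 0.003386 mol.
Φ = 0.003238 mol / 0.003386 mol photons = 0.96.

Φ = 0.96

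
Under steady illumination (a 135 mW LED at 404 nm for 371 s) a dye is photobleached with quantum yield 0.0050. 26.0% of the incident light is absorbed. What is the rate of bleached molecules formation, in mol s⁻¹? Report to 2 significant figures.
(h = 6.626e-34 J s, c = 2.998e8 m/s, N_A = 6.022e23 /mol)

5.9e-10 mol s⁻¹

Photon energy at 404 nm: hc/λ = (6.626e-34)(2.998e8)/(404e-9) = 4.917e-19 J.
Energy delivered: (135 mW)(371 s) = 50.09 J.
Photons incident: 50.09 / 4.917e-19 = 1.019e20, i.e. 1.019e20/6.022e23 = 1.692e-4 mol.
Photons absorbed: 0.260 × 1.692e-4 = 4.399e-5 mol.
Product formed: 0.0050 × 4.399e-5 = 2.199e-7 mol.
Rate: 2.199e-7 / 371 s = 5.9e-10 mol s⁻¹.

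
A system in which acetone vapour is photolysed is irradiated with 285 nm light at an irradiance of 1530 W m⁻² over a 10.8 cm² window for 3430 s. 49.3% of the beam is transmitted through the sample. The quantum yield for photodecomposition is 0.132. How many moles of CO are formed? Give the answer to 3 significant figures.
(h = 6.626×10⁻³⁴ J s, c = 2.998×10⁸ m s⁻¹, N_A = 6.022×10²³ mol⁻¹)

Photon energy at 285 nm: hc/λ = (6.626×10⁻³⁴)(2.998×10⁸)/(285×10⁻⁹) = 6.970×10⁻¹⁹ J.
Energy delivered: (1530 W m⁻²)(10.8×10⁻⁴ m²)(3430 s) = 5668 J.
Photons incident: 5668 / 6.970×10⁻¹⁹ = 8.132×10²¹, i.e. 8.132×10²¹/6.022×10²³ = 0.01350 mol.
Fraction absorbed: 1 − 49.3/100 = 0.5070.
Photons absorbed: 0.5070 × 0.01350 = 0.006845 mol.
Product: Φ × n_abs = 0.132 × 0.006845 = 9.035×10⁻⁴ mol.

9.04×10⁻⁴ mol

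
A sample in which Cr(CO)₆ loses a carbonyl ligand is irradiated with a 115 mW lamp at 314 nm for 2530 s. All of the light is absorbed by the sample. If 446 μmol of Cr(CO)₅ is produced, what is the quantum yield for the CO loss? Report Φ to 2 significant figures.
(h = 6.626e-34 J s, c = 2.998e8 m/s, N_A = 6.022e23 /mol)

Product: 446 μmol = 4.46e-4 mol.
Photon energy at 314 nm: hc/λ = (6.626e-34)(2.998e8)/(314e-9) = 6.326e-19 J.
Energy delivered: (115 mW)(2530 s) = 291.0 J.
Photons incident: 291.0 / 6.326e-19 = 4.600e20, i.e. 4.600e20/6.022e23 = 7.639e-4 mol.
Φ = 4.46e-4 mol / 7.639e-4 mol photons = 0.58.

Φ = 0.58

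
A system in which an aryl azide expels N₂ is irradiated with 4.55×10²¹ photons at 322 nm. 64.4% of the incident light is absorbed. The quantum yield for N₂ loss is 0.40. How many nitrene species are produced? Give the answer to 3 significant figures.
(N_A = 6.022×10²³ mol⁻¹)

1.17×10²¹ species

Moles of photons: 4.55×10²¹ / 6.022×10²³ = 0.007556 mol.
Photons absorbed: 0.644 × 0.007556 = 0.004866 mol.
Product: Φ × n_abs = 0.40 × 0.004866 = 0.001946 mol.
As a count: 0.001946 × 6.022×10²³ = 1.17×10²¹.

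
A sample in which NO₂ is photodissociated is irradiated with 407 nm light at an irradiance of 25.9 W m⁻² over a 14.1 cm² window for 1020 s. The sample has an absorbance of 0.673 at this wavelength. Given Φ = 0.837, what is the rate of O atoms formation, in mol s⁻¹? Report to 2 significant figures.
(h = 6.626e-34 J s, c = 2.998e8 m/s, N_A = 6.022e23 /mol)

8.2e-8 mol s⁻¹

Photon energy at 407 nm: hc/λ = (6.626e-34)(2.998e8)/(407e-9) = 4.881e-19 J.
Energy delivered: (25.9 W m⁻²)(14.1e-4 m²)(1020 s) = 37.25 J.
Photons incident: 37.25 / 4.881e-19 = 7.632e19, i.e. 7.632e19/6.022e23 = 1.267e-4 mol.
Fraction absorbed: 1 − 10^(−0.673) = 0.7877.
Photons absorbed: 0.7877 × 1.267e-4 = 9.980e-5 mol.
Product formed: 0.837 × 9.980e-5 = 8.353e-5 mol.
Rate: 8.353e-5 / 1020 s = 8.2e-8 mol s⁻¹.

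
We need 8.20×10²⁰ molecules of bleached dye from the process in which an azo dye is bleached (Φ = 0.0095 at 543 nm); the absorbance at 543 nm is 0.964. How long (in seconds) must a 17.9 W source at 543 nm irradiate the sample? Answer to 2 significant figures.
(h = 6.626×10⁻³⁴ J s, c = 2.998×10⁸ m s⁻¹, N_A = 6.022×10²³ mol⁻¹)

t ≈ 2000 s

Product: 8.20×10²⁰ / 6.022×10²³ = 0.001362 mol.
Photons that must be absorbed: 0.001362 / 0.0095 = 0.1434 mol.
Fraction absorbed: 1 − 10^(−0.964) = 0.8914.
Incident photons needed: 0.1434 / 0.8914 = 0.1609 mol.
Photon energy: hc/λ = 3.658×10⁻¹⁹ J; per mole, 2.203×10⁵ J mol⁻¹.
Energy required: 0.1609 × 2.203×10⁵ = 3.545×10⁴ J.
Time: 3.545×10⁴ J / 17.9 W = 2000 s.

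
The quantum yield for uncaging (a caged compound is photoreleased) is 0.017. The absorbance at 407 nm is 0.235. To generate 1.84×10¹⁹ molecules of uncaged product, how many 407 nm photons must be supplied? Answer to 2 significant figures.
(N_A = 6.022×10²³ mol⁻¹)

Product: 1.84×10¹⁹ / 6.022×10²³ = 3.055×10⁻⁵ mol.
Photons that must be absorbed: 3.055×10⁻⁵ / 0.017 = 0.001797 mol.
Fraction absorbed: 1 − 10^(−0.235) = 0.4179.
Incident photons needed: 0.001797 / 0.4179 = 0.004300 mol.
Photon count: 0.004300 × 6.022×10²³ = 2.6×10²¹.

2.6×10²¹ photons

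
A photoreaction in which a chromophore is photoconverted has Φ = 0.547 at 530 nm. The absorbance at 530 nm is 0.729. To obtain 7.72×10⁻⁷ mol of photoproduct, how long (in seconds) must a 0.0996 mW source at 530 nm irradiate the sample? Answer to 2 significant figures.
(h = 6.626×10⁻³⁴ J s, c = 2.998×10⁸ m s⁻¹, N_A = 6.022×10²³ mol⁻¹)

t ≈ 3900 s

Photons that must be absorbed: 7.72×10⁻⁷ / 0.547 = 1.411×10⁻⁶ mol.
Fraction absorbed: 1 − 10^(−0.729) = 0.8134.
Incident photons needed: 1.411×10⁻⁶ / 0.8134 = 1.735×10⁻⁶ mol.
Photon energy: hc/λ = 3.748×10⁻¹⁹ J; per mole, 2.257×10⁵ J mol⁻¹.
Energy required: 1.735×10⁻⁶ × 2.257×10⁵ = 0.3916 J.
Time: 0.3916 J / 9.96e-05 W = 3900 s.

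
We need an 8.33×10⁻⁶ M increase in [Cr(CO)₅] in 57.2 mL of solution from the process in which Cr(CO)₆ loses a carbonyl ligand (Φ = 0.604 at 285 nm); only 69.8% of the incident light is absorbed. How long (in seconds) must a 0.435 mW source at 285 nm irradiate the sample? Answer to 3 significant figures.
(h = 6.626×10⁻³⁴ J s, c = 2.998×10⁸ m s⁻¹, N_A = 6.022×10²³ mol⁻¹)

Product: (8.33×10⁻⁶ M)(0.0572 L) = 4.765×10⁻⁷ mol.
Photons that must be absorbed: 4.765×10⁻⁷ / 0.604 = 7.889×10⁻⁷ mol.
Incident photons needed: 7.889×10⁻⁷ / 0.698 = 1.130×10⁻⁶ mol.
Photon energy: hc/λ = 6.970×10⁻¹⁹ J; per mole, 4.197×10⁵ J mol⁻¹.
Energy required: 1.130×10⁻⁶ × 4.197×10⁵ = 0.4743 J.
Time: 0.4743 J / 0.000435 W = 1090 s.

t ≈ 1090 s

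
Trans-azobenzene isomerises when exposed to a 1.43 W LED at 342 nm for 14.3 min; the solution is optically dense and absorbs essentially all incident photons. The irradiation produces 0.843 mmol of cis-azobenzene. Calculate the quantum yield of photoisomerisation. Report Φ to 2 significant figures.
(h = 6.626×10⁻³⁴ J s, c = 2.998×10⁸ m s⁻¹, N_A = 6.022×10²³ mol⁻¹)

Product: 0.843 mmol = 8.43×10⁻⁴ mol.
Photon energy at 342 nm: hc/λ = (6.626×10⁻³⁴)(2.998×10⁸)/(342×10⁻⁹) = 5.808×10⁻¹⁹ J.
Energy delivered: (1.43 W)(858 s) = 1227 J.
Photons incident: 1227 / 5.808×10⁻¹⁹ = 2.113×10²¹, i.e. 2.113×10²¹/6.022×10²³ = 0.003509 mol.
Φ = 8.43×10⁻⁴ mol / 0.003509 mol photons = 0.24.

Φ = 0.24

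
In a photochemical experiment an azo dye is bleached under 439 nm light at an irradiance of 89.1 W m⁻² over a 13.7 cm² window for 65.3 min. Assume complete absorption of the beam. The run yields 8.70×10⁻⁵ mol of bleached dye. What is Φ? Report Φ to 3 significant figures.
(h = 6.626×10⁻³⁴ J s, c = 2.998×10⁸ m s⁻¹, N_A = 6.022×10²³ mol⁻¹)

Photon energy at 439 nm: hc/λ = (6.626×10⁻³⁴)(2.998×10⁸)/(439×10⁻⁹) = 4.525×10⁻¹⁹ J.
Energy delivered: (89.1 W m⁻²)(13.7×10⁻⁴ m²)(3918 s) = 478.3 J.
Photons incident: 478.3 / 4.525×10⁻¹⁹ = 1.057×10²¹, i.e. 1.057×10²¹/6.022×10²³ = 0.001755 mol.
Φ = 8.70×10⁻⁵ mol / 0.001755 mol photons = 0.0496.

Φ = 0.0496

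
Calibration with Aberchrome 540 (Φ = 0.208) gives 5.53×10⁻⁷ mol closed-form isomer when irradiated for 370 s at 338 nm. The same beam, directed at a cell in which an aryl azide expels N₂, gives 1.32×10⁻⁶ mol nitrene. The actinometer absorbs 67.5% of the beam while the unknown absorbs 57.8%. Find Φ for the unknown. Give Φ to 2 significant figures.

Φ = 0.58

Photons absorbed by the actinometer: 5.53×10⁻⁷ / 0.208 = 2.659×10⁻⁶ mol.
Incident flux: 2.659×10⁻⁶ / 0.675 = 3.939×10⁻⁶ einstein.
Absorbed by unknown: 0.578 × 3.939×10⁻⁶ = 2.277×10⁻⁶ mol.
Φ(unknown) = 1.32×10⁻⁶ / 2.277×10⁻⁶ = 0.58.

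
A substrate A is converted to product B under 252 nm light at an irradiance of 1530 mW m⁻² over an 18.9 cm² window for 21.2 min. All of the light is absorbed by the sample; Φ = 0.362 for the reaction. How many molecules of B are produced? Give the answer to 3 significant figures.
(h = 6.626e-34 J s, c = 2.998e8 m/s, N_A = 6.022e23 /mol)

Photon energy at 252 nm: hc/λ = (6.626e-34)(2.998e8)/(252e-9) = 7.883e-19 J.
Energy delivered: (1530 mW m⁻²)(18.9e-4 m²)(1272 s) = 3.678 J.
Photons incident: 3.678 / 7.883e-19 = 4.666e18, i.e. 4.666e18/6.022e23 = 7.748e-6 mol.
Product: Φ × n_abs = 0.362 × 7.748e-6 = 2.805e-6 mol.
As a count: 2.805e-6 × 6.022e23 = 1.69e18.

1.69e18 molecules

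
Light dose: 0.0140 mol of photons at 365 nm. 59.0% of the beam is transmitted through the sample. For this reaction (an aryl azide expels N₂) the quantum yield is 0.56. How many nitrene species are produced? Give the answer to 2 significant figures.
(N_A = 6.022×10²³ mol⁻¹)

Fraction absorbed: 1 − 59.0/100 = 0.4100.
Photons absorbed: 0.4100 × 0.0140 = 0.005740 mol.
Product: Φ × n_abs = 0.56 × 0.005740 = 0.003214 mol.
As a count: 0.003214 × 6.022×10²³ = 1.9×10²¹.

1.9×10²¹ species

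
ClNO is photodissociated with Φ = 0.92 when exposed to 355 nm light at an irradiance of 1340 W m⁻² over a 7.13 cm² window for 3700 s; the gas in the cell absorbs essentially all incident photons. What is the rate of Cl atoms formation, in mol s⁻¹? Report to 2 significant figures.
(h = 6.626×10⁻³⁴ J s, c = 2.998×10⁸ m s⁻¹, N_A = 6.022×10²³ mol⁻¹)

Photon energy at 355 nm: hc/λ = (6.626×10⁻³⁴)(2.998×10⁸)/(355×10⁻⁹) = 5.596×10⁻¹⁹ J.
Energy delivered: (1340 W m⁻²)(7.13×10⁻⁴ m²)(3700 s) = 3535 J.
Photons incident: 3535 / 5.596×10⁻¹⁹ = 6.317×10²¹, i.e. 6.317×10²¹/6.022×10²³ = 0.01049 mol.
Product formed: 0.92 × 0.01049 = 0.009651 mol.
Rate: 0.009651 / 3700 s = 2.6×10⁻⁶ mol s⁻¹.

2.6×10⁻⁶ mol s⁻¹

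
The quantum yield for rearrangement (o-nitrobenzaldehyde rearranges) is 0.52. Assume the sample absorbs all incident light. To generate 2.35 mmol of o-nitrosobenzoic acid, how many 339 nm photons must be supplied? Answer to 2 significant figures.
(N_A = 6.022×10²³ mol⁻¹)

2.7×10²¹ photons

Product: 2.35 mmol = 0.00235 mol.
Photons that must be absorbed: 0.00235 / 0.52 = 0.004519 mol.
Photon count: 0.004519 × 6.022×10²³ = 2.7×10²¹.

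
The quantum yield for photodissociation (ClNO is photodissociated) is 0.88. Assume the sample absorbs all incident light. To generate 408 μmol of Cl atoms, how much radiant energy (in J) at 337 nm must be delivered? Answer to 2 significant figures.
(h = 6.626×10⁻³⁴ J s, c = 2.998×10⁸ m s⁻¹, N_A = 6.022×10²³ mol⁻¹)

Product: 408 μmol = 4.08×10⁻⁴ mol.
Photons that must be absorbed: 4.08×10⁻⁴ / 0.88 = 4.636×10⁻⁴ mol.
Photon energy: hc/λ = 5.895×10⁻¹⁹ J; per mole, 3.550×10⁵ J mol⁻¹.
Energy required: 4.636×10⁻⁴ × 3.550×10⁵ = 160 J.

160 J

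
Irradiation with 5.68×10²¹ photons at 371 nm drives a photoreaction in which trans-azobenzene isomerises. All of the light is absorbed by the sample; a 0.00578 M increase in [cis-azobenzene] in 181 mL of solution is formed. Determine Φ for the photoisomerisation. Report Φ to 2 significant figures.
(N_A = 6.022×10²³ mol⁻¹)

Φ = 0.11

Product: (0.00578 M)(0.181 L) = 0.001046 mol.
Moles of photons: 5.68×10²¹ / 6.022×10²³ = 0.009432 mol.
Φ = 0.001046 mol / 0.009432 mol photons = 0.11.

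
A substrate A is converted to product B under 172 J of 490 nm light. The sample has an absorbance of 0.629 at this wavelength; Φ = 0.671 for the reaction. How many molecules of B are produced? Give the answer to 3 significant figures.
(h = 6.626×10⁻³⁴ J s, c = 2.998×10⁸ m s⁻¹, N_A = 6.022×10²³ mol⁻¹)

Photon energy at 490 nm: hc/λ = (6.626×10⁻³⁴)(2.998×10⁸)/(490×10⁻⁹) = 4.054×10⁻¹⁹ J.
Photons incident: 172 / 4.054×10⁻¹⁹ = 4.243×10²⁰, i.e. 4.243×10²⁰/6.022×10²³ = 7.046×10⁻⁴ mol.
Fraction absorbed: 1 − 10^(−0.629) = 0.7650.
Photons absorbed: 0.7650 × 7.046×10⁻⁴ = 5.390×10⁻⁴ mol.
Product: Φ × n_abs = 0.671 × 5.390×10⁻⁴ = 3.617×10⁻⁴ mol.
As a count: 3.617×10⁻⁴ × 6.022×10²³ = 2.18×10²⁰.

2.18×10²⁰ molecules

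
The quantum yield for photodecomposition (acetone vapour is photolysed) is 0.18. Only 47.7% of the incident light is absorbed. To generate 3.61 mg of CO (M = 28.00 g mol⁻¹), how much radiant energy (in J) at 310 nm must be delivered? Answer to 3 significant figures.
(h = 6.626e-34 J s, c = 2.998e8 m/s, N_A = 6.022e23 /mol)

Product: 3.61 mg / 28.00 g mol⁻¹ = 1.289e-4 mol.
Photons that must be absorbed: 1.289e-4 / 0.18 = 7.161e-4 mol.
Incident photons needed: 7.161e-4 / 0.477 = 0.001501 mol.
Photon energy: hc/λ = 6.408e-19 J; per mole, 3.859e5 J mol⁻¹.
Energy required: 0.001501 × 3.859e5 = 579 J.

579 J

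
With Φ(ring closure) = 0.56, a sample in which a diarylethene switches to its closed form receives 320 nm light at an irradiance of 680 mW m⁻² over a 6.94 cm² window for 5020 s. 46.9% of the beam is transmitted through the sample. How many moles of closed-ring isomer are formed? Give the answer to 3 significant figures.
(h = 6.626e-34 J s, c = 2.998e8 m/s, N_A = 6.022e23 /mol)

1.88e-6 mol

Photon energy at 320 nm: hc/λ = (6.626e-34)(2.998e8)/(320e-9) = 6.208e-19 J.
Energy delivered: (680 mW m⁻²)(6.94e-4 m²)(5020 s) = 2.369 J.
Photons incident: 2.369 / 6.208e-19 = 3.816e18, i.e. 3.816e18/6.022e23 = 6.337e-6 mol.
Fraction absorbed: 1 − 46.9/100 = 0.5310.
Photons absorbed: 0.5310 × 6.337e-6 = 3.365e-6 mol.
Product: Φ × n_abs = 0.56 × 3.365e-6 = 1.884e-6 mol.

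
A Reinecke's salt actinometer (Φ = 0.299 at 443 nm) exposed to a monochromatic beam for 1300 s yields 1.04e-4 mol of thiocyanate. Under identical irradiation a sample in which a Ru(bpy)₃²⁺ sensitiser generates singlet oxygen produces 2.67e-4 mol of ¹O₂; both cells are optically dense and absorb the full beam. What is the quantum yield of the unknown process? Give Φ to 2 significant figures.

Φ = 0.77

Photons absorbed by the actinometer: 1.04e-4 / 0.299 = 3.478e-4 mol.
Φ(unknown) = 2.67e-4 / 3.478e-4 = 0.77.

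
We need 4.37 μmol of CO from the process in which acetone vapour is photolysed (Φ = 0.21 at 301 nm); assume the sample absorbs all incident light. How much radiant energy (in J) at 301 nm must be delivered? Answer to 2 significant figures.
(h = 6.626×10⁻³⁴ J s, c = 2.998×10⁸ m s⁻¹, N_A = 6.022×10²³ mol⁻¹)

8.3 J

Product: 4.37 μmol = 4.37×10⁻⁶ mol.
Photons that must be absorbed: 4.37×10⁻⁶ / 0.21 = 2.081×10⁻⁵ mol.
Photon energy: hc/λ = 6.600×10⁻¹⁹ J; per mole, 3.975×10⁵ J mol⁻¹.
Energy required: 2.081×10⁻⁵ × 3.975×10⁵ = 8.3 J.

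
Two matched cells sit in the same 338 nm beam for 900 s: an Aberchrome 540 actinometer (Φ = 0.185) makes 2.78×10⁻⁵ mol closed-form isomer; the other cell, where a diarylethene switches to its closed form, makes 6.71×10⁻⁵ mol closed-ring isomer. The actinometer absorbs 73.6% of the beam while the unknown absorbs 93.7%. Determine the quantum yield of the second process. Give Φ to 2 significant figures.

Photons absorbed by the actinometer: 2.78×10⁻⁵ / 0.185 = 1.503×10⁻⁴ mol.
Incident flux: 1.503×10⁻⁴ / 0.736 = 2.042×10⁻⁴ einstein.
Absorbed by unknown: 0.937 × 2.042×10⁻⁴ = 1.913×10⁻⁴ mol.
Φ(unknown) = 6.71×10⁻⁵ / 1.913×10⁻⁴ = 0.35.

Φ = 0.35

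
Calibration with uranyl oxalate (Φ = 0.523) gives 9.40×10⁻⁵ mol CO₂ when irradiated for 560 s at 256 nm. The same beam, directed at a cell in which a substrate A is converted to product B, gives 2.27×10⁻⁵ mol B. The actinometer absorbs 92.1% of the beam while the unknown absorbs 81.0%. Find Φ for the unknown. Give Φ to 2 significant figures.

Photons absorbed by the actinometer: 9.40×10⁻⁵ / 0.523 = 1.797×10⁻⁴ mol.
Incident flux: 1.797×10⁻⁴ / 0.921 = 1.951×10⁻⁴ einstein.
Absorbed by unknown: 0.810 × 1.951×10⁻⁴ = 1.580×10⁻⁴ mol.
Φ(unknown) = 2.27×10⁻⁵ / 1.580×10⁻⁴ = 0.14.

Φ = 0.14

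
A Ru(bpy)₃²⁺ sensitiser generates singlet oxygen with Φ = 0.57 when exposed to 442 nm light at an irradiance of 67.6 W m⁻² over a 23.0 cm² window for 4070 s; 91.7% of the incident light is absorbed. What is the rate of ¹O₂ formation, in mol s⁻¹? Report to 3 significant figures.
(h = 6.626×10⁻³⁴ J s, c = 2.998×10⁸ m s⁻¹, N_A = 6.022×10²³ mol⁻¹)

3.00×10⁻⁷ mol s⁻¹

Photon energy at 442 nm: hc/λ = (6.626×10⁻³⁴)(2.998×10⁸)/(442×10⁻⁹) = 4.494×10⁻¹⁹ J.
Energy delivered: (67.6 W m⁻²)(23.0×10⁻⁴ m²)(4070 s) = 632.8 J.
Photons incident: 632.8 / 4.494×10⁻¹⁹ = 1.408×10²¹, i.e. 1.408×10²¹/6.022×10²³ = 0.002338 mol.
Photons absorbed: 0.917 × 0.002338 = 0.002144 mol.
Product formed: 0.57 × 0.002144 = 0.001222 mol.
Rate: 0.001222 / 4070 s = 3.00×10⁻⁷ mol s⁻¹.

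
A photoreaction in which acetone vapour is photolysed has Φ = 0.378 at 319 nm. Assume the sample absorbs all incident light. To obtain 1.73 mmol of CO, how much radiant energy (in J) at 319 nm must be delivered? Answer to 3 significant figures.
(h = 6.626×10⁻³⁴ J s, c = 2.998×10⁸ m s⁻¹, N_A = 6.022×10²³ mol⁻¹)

1720 J

Product: 1.73 mmol = 0.00173 mol.
Photons that must be absorbed: 0.00173 / 0.378 = 0.004577 mol.
Photon energy: hc/λ = 6.227×10⁻¹⁹ J; per mole, 3.750×10⁵ J mol⁻¹.
Energy required: 0.004577 × 3.750×10⁵ = 1720 J.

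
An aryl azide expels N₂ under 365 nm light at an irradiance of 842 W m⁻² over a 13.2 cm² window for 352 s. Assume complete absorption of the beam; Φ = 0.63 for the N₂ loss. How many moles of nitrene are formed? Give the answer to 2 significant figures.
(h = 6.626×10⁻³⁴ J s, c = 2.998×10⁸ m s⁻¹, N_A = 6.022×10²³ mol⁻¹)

Photon energy at 365 nm: hc/λ = (6.626×10⁻³⁴)(2.998×10⁸)/(365×10⁻⁹) = 5.442×10⁻¹⁹ J.
Energy delivered: (842 W m⁻²)(13.2×10⁻⁴ m²)(352 s) = 391.2 J.
Photons incident: 391.2 / 5.442×10⁻¹⁹ = 7.189×10²⁰, i.e. 7.189×10²⁰/6.022×10²³ = 0.001194 mol.
Product: Φ × n_abs = 0.63 × 0.001194 = 7.522×10⁻⁴ mol.

7.5×10⁻⁴ mol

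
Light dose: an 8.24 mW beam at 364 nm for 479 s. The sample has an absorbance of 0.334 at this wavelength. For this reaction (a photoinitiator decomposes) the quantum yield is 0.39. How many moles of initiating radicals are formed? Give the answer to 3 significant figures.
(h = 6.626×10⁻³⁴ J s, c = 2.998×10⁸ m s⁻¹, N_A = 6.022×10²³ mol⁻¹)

2.51×10⁻⁶ mol

Photon energy at 364 nm: hc/λ = (6.626×10⁻³⁴)(2.998×10⁸)/(364×10⁻⁹) = 5.457×10⁻¹⁹ J.
Energy delivered: (8.24 mW)(479 s) = 3.947 J.
Photons incident: 3.947 / 5.457×10⁻¹⁹ = 7.233×10¹⁸, i.e. 7.233×10¹⁸/6.022×10²³ = 1.201×10⁻⁵ mol.
Fraction absorbed: 1 − 10^(−0.334) = 0.5366.
Photons absorbed: 0.5366 × 1.201×10⁻⁵ = 6.445×10⁻⁶ mol.
Product: Φ × n_abs = 0.39 × 6.445×10⁻⁶ = 2.514×10⁻⁶ mol.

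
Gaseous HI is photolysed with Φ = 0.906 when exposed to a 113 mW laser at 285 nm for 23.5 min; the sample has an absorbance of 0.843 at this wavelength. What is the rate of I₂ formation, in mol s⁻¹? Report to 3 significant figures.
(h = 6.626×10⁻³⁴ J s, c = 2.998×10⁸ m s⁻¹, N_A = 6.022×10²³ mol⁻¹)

2.09×10⁻⁷ mol s⁻¹

Photon energy at 285 nm: hc/λ = (6.626×10⁻³⁴)(2.998×10⁸)/(285×10⁻⁹) = 6.970×10⁻¹⁹ J.
Energy delivered: (113 mW)(1410 s) = 159.3 J.
Photons incident: 159.3 / 6.970×10⁻¹⁹ = 2.286×10²⁰, i.e. 2.286×10²⁰/6.022×10²³ = 3.796×10⁻⁴ mol.
Fraction absorbed: 1 − 10^(−0.843) = 0.8565.
Photons absorbed: 0.8565 × 3.796×10⁻⁴ = 3.251×10⁻⁴ mol.
Product formed: 0.906 × 3.251×10⁻⁴ = 2.945×10⁻⁴ mol.
Rate: 2.945×10⁻⁴ / 1410 s = 2.09×10⁻⁷ mol s⁻¹.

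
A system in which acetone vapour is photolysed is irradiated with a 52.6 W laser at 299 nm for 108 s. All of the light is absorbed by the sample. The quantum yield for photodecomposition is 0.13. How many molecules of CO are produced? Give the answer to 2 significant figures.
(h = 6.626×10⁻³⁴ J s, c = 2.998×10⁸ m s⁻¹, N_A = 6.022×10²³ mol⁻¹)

Photon energy at 299 nm: hc/λ = (6.626×10⁻³⁴)(2.998×10⁸)/(299×10⁻⁹) = 6.644×10⁻¹⁹ J.
Energy delivered: (52.6 W)(108 s) = 5681 J.
Photons incident: 5681 / 6.644×10⁻¹⁹ = 8.551×10²¹, i.e. 8.551×10²¹/6.022×10²³ = 0.01420 mol.
Product: Φ × n_abs = 0.13 × 0.01420 = 0.001846 mol.
As a count: 0.001846 × 6.022×10²³ = 1.1×10²¹.

1.1×10²¹ molecules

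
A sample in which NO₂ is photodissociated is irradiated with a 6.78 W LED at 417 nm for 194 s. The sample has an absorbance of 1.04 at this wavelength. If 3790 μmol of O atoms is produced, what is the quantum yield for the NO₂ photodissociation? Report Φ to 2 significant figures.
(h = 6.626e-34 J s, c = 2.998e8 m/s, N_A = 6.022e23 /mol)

Product: 3790 μmol = 0.00379 mol.
Photon energy at 417 nm: hc/λ = (6.626e-34)(2.998e8)/(417e-9) = 4.764e-19 J.
Energy delivered: (6.78 W)(194 s) = 1315 J.
Photons incident: 1315 / 4.764e-19 = 2.760e21, i.e. 2.760e21/6.022e23 = 0.004583 mol.
Fraction absorbed: 1 − 10^(−1.04) = 0.9088.
Photons absorbed: 0.9088 × 0.004583 = 0.004165 mol.
Φ = 0.00379 mol / 0.004165 mol photons = 0.91.

Φ = 0.91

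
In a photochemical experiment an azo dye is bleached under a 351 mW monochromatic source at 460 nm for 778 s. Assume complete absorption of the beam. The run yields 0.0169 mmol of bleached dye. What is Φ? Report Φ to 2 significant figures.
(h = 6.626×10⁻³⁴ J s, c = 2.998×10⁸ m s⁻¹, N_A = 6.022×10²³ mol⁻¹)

Product: 0.0169 mmol = 1.69×10⁻⁵ mol.
Photon energy at 460 nm: hc/λ = (6.626×10⁻³⁴)(2.998×10⁸)/(460×10⁻⁹) = 4.318×10⁻¹⁹ J.
Energy delivered: (351 mW)(778 s) = 273.1 J.
Photons incident: 273.1 / 4.318×10⁻¹⁹ = 6.325×10²⁰, i.e. 6.325×10²⁰/6.022×10²³ = 0.001050 mol.
Φ = 1.69×10⁻⁵ mol / 0.001050 mol photons = 0.016.

Φ = 0.016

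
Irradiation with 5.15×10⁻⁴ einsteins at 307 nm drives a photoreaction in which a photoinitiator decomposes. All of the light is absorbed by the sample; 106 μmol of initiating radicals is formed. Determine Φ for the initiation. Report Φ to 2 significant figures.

Φ = 0.21

Product: 106 μmol = 1.06×10⁻⁴ mol.
Φ = 1.06×10⁻⁴ mol / 5.15×10⁻⁴ mol photons = 0.21.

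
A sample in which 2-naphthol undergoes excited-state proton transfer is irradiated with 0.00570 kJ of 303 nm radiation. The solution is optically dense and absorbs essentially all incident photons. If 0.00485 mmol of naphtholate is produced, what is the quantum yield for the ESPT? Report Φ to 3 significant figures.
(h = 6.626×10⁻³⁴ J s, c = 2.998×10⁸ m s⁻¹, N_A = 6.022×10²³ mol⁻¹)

Product: 0.00485 mmol = 4.85×10⁻⁶ mol.
Photon energy at 303 nm: hc/λ = (6.626×10⁻³⁴)(2.998×10⁸)/(303×10⁻⁹) = 6.556×10⁻¹⁹ J.
Incident energy: 0.00570 kJ = 5.70 J.
Photons incident: 5.70 / 6.556×10⁻¹⁹ = 8.694×10¹⁸, i.e. 8.694×10¹⁸/6.022×10²³ = 1.444×10⁻⁵ mol.
Φ = 4.85×10⁻⁶ mol / 1.444×10⁻⁵ mol photons = 0.336.

Φ = 0.336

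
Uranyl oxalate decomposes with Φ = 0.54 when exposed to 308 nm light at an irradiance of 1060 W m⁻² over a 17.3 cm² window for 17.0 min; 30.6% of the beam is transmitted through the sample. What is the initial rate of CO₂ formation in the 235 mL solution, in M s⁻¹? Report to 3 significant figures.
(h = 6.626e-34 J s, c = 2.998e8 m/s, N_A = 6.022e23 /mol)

Photon energy at 308 nm: hc/λ = (6.626e-34)(2.998e8)/(308e-9) = 6.450e-19 J.
Energy delivered: (1060 W m⁻²)(17.3e-4 m²)(1020 s) = 1870 J.
Photons incident: 1870 / 6.450e-19 = 2.899e21, i.e. 2.899e21/6.022e23 = 0.004814 mol.
Fraction absorbed: 1 − 30.6/100 = 0.6940.
Photons absorbed: 0.6940 × 0.004814 = 0.003341 mol.
Product formed: 0.54 × 0.003341 = 0.001804 mol.
Rate: 0.001804 mol / (1020 s × 0.235 L) = 7.53e-6 M s⁻¹.

7.53e-6 M s⁻¹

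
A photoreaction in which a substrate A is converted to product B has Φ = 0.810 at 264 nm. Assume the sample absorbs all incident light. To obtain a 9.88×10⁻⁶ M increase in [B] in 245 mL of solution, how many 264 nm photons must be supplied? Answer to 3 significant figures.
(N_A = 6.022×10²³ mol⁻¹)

1.80×10¹⁸ photons

Product: (9.88×10⁻⁶ M)(0.245 L) = 2.421×10⁻⁶ mol.
Photons that must be absorbed: 2.421×10⁻⁶ / 0.810 = 2.989×10⁻⁶ mol.
Photon count: 2.989×10⁻⁶ × 6.022×10²³ = 1.80×10¹⁸.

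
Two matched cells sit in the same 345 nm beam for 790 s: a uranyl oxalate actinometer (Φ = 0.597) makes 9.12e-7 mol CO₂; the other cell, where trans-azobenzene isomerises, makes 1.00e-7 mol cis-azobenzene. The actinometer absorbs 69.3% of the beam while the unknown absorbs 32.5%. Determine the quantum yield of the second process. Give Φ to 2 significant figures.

Photons absorbed by the actinometer: 9.12e-7 / 0.597 = 1.528e-6 mol.
Incident flux: 1.528e-6 / 0.693 = 2.205e-6 einstein.
Absorbed by unknown: 0.325 × 2.205e-6 = 7.166e-7 mol.
Φ(unknown) = 1.00e-7 / 7.166e-7 = 0.14.

Φ = 0.14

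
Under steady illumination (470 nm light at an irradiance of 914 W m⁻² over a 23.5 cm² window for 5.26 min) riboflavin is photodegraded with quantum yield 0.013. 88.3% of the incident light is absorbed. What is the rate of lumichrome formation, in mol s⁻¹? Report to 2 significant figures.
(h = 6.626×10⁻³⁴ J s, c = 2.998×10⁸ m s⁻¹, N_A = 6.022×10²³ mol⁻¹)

Photon energy at 470 nm: hc/λ = (6.626×10⁻³⁴)(2.998×10⁸)/(470×10⁻⁹) = 4.227×10⁻¹⁹ J.
Energy delivered: (914 W m⁻²)(23.5×10⁻⁴ m²)(315.6 s) = 677.9 J.
Photons incident: 677.9 / 4.227×10⁻¹⁹ = 1.604×10²¹, i.e. 1.604×10²¹/6.022×10²³ = 0.002664 mol.
Photons absorbed: 0.883 × 0.002664 = 0.002352 mol.
Product formed: 0.013 × 0.002352 = 3.058×10⁻⁵ mol.
Rate: 3.058×10⁻⁵ / 315.6 s = 9.7×10⁻⁸ mol s⁻¹.

9.7×10⁻⁸ mol s⁻¹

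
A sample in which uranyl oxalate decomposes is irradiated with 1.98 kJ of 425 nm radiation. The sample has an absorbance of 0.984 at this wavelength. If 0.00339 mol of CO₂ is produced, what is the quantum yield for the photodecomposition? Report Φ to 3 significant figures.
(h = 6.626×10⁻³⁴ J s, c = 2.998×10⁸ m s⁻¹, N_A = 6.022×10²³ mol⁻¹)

Photon energy at 425 nm: hc/λ = (6.626×10⁻³⁴)(2.998×10⁸)/(425×10⁻⁹) = 4.674×10⁻¹⁹ J.
Incident energy: 1.98 kJ = 1980 J.
Photons incident: 1980 / 4.674×10⁻¹⁹ = 4.236×10²¹, i.e. 4.236×10²¹/6.022×10²³ = 0.007034 mol.
Fraction absorbed: 1 − 10^(−0.984) = 0.8962.
Photons absorbed: 0.8962 × 0.007034 = 0.006304 mol.
Φ = 0.00339 mol / 0.006304 mol photons = 0.538.

Φ = 0.538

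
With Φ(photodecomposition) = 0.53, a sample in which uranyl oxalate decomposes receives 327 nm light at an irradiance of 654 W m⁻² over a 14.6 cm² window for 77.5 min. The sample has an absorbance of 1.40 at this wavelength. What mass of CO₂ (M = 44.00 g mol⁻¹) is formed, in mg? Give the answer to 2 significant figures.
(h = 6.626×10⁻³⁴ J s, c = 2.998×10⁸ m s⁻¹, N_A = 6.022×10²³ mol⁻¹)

270 mg

Photon energy at 327 nm: hc/λ = (6.626×10⁻³⁴)(2.998×10⁸)/(327×10⁻⁹) = 6.075×10⁻¹⁹ J.
Energy delivered: (654 W m⁻²)(14.6×10⁻⁴ m²)(4650 s) = 4440 J.
Photons incident: 4440 / 6.075×10⁻¹⁹ = 7.309×10²¹, i.e. 7.309×10²¹/6.022×10²³ = 0.01214 mol.
Fraction absorbed: 1 − 10^(−1.40) = 0.9602.
Photons absorbed: 0.9602 × 0.01214 = 0.01166 mol.
Product: Φ × n_abs = 0.53 × 0.01166 = 0.006180 mol.
Mass: 0.006180 × 44.00 = 0.2719 g = 270 mg.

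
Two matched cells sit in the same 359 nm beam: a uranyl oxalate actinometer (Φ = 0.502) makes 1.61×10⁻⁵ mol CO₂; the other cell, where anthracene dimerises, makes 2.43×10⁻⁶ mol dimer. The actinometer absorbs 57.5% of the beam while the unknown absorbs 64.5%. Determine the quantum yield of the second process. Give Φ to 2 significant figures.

Φ = 0.068

Photons absorbed by the actinometer: 1.61×10⁻⁵ / 0.502 = 3.207×10⁻⁵ mol.
Incident flux: 3.207×10⁻⁵ / 0.575 = 5.577×10⁻⁵ einstein.
Absorbed by unknown: 0.645 × 5.577×10⁻⁵ = 3.597×10⁻⁵ mol.
Φ(unknown) = 2.43×10⁻⁶ / 3.597×10⁻⁵ = 0.068.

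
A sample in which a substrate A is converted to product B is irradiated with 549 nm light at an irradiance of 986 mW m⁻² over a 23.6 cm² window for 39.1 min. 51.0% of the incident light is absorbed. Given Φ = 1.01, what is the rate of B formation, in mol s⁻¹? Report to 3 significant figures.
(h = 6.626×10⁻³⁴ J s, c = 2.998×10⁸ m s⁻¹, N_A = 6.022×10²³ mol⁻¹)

5.50×10⁻⁹ mol s⁻¹

Photon energy at 549 nm: hc/λ = (6.626×10⁻³⁴)(2.998×10⁸)/(549×10⁻⁹) = 3.618×10⁻¹⁹ J.
Energy delivered: (986 mW m⁻²)(23.6×10⁻⁴ m²)(2346 s) = 5.459 J.
Photons incident: 5.459 / 3.618×10⁻¹⁹ = 1.509×10¹⁹, i.e. 1.509×10¹⁹/6.022×10²³ = 2.506×10⁻⁵ mol.
Photons absorbed: 0.510 × 2.506×10⁻⁵ = 1.278×10⁻⁵ mol.
Product formed: 1.01 × 1.278×10⁻⁵ = 1.291×10⁻⁵ mol.
Rate: 1.291×10⁻⁵ / 2346 s = 5.50×10⁻⁹ mol s⁻¹.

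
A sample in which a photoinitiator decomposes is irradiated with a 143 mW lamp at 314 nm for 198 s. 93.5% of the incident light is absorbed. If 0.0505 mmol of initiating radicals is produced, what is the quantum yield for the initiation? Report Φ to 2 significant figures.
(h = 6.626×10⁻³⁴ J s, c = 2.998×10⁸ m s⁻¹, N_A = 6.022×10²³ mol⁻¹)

Φ = 0.73

Product: 0.0505 mmol = 5.05×10⁻⁵ mol.
Photon energy at 314 nm: hc/λ = (6.626×10⁻³⁴)(2.998×10⁸)/(314×10⁻⁹) = 6.326×10⁻¹⁹ J.
Energy delivered: (143 mW)(198 s) = 28.31 J.
Photons incident: 28.31 / 6.326×10⁻¹⁹ = 4.475×10¹⁹, i.e. 4.475×10¹⁹/6.022×10²³ = 7.431×10⁻⁵ mol.
Photons absorbed: 0.935 × 7.431×10⁻⁵ = 6.948×10⁻⁵ mol.
Φ = 5.05×10⁻⁵ mol / 6.948×10⁻⁵ mol photons = 0.73.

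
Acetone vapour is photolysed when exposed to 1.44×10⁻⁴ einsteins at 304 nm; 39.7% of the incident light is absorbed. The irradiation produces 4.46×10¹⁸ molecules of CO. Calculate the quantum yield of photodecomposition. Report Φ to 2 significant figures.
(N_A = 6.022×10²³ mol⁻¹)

Φ = 0.13

Product: 4.46×10¹⁸ / 6.022×10²³ = 7.406×10⁻⁶ mol.
Photons absorbed: 0.397 × 1.44×10⁻⁴ = 5.717×10⁻⁵ mol.
Φ = 7.406×10⁻⁶ mol / 5.717×10⁻⁵ mol photons = 0.13.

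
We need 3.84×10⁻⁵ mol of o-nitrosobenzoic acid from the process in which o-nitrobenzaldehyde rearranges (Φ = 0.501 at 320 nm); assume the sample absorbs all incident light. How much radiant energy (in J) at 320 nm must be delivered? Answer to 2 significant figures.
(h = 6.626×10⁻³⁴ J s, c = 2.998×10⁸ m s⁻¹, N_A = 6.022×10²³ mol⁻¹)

29 J

Photons that must be absorbed: 3.84×10⁻⁵ / 0.501 = 7.665×10⁻⁵ mol.
Photon energy: hc/λ = 6.208×10⁻¹⁹ J; per mole, 3.738×10⁵ J mol⁻¹.
Energy required: 7.665×10⁻⁵ × 3.738×10⁵ = 29 J.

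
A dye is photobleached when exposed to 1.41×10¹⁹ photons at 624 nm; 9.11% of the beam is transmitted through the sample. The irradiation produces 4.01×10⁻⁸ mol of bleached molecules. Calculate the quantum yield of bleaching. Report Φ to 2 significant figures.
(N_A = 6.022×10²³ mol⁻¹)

Φ = 0.0019

Moles of photons: 1.41×10¹⁹ / 6.022×10²³ = 2.341×10⁻⁵ mol.
Fraction absorbed: 1 − 9.11/100 = 0.9089.
Photons absorbed: 0.9089 × 2.341×10⁻⁵ = 2.128×10⁻⁵ mol.
Φ = 4.01×10⁻⁸ mol / 2.128×10⁻⁵ mol photons = 0.0019.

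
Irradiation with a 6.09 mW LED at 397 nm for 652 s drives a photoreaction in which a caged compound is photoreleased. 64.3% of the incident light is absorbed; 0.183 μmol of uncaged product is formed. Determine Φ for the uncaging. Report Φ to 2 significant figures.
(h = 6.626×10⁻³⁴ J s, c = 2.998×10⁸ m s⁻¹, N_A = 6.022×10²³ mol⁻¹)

Φ = 0.022

Product: 0.183 μmol = 1.83×10⁻⁷ mol.
Photon energy at 397 nm: hc/λ = (6.626×10⁻³⁴)(2.998×10⁸)/(397×10⁻⁹) = 5.004×10⁻¹⁹ J.
Energy delivered: (6.09 mW)(652 s) = 3.971 J.
Photons incident: 3.971 / 5.004×10⁻¹⁹ = 7.936×10¹⁸, i.e. 7.936×10¹⁸/6.022×10²³ = 1.318×10⁻⁵ mol.
Photons absorbed: 0.643 × 1.318×10⁻⁵ = 8.475×10⁻⁶ mol.
Φ = 1.83×10⁻⁷ mol / 8.475×10⁻⁶ mol photons = 0.022.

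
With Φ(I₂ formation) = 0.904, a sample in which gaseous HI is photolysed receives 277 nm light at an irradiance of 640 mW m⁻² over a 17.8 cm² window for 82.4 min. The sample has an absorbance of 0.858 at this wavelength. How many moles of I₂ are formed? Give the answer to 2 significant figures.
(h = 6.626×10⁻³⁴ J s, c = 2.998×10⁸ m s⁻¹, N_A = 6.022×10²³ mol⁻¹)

Photon energy at 277 nm: hc/λ = (6.626×10⁻³⁴)(2.998×10⁸)/(277×10⁻⁹) = 7.171×10⁻¹⁹ J.
Energy delivered: (640 mW m⁻²)(17.8×10⁻⁴ m²)(4944 s) = 5.632 J.
Photons incident: 5.632 / 7.171×10⁻¹⁹ = 7.854×10¹⁸, i.e. 7.854×10¹⁸/6.022×10²³ = 1.304×10⁻⁵ mol.
Fraction absorbed: 1 − 10^(−0.858) = 0.8613.
Photons absorbed: 0.8613 × 1.304×10⁻⁵ = 1.123×10⁻⁵ mol.
Product: Φ × n_abs = 0.904 × 1.123×10⁻⁵ = 1.015×10⁻⁵ mol.

1.0×10⁻⁵ mol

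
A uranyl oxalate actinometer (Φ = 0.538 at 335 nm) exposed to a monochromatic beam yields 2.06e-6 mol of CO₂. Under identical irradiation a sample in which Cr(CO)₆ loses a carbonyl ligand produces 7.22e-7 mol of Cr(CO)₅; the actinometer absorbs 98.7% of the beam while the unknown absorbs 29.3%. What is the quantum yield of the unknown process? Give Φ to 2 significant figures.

Photons absorbed by the actinometer: 2.06e-6 / 0.538 = 3.829e-6 mol.
Incident flux: 3.829e-6 / 0.987 = 3.879e-6 einstein.
Absorbed by unknown: 0.293 × 3.879e-6 = 1.137e-6 mol.
Φ(unknown) = 7.22e-7 / 1.137e-6 = 0.64.

Φ = 0.64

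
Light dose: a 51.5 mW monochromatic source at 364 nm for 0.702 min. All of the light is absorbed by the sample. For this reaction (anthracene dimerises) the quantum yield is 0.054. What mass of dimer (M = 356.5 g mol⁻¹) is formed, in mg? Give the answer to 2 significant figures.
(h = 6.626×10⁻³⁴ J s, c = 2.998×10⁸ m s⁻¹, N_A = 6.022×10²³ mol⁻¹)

Photon energy at 364 nm: hc/λ = (6.626×10⁻³⁴)(2.998×10⁸)/(364×10⁻⁹) = 5.457×10⁻¹⁹ J.
Energy delivered: (51.5 mW)(42.12 s) = 2.169 J.
Photons incident: 2.169 / 5.457×10⁻¹⁹ = 3.975×10¹⁸, i.e. 3.975×10¹⁸/6.022×10²³ = 6.601×10⁻⁶ mol.
Product: Φ × n_abs = 0.054 × 6.601×10⁻⁶ = 3.565×10⁻⁷ mol.
Mass: 3.565×10⁻⁷ × 356.5 = 1.271×10⁻⁴ g = 0.13 mg.

0.13 mg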